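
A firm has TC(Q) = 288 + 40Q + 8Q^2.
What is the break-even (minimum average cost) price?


AC(Q) = 288/Q + 40 + 8Q
To minimize: dAC/dQ = -288/Q^2 + 8 = 0
Q^2 = 288/8 = 36
Q* = 6
Min AC = 288/6 + 40 + 8*6
Min AC = 48 + 40 + 48 = 136

136


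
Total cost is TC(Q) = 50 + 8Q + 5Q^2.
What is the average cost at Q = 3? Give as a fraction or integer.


TC(3) = 50 + 8*3 + 5*3^2
TC(3) = 50 + 24 + 45 = 119
AC = TC/Q = 119/3 = 119/3

119/3


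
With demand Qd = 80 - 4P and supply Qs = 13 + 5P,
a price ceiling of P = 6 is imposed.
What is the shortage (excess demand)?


At P = 6:
Qd = 80 - 4*6 = 56
Qs = 13 + 5*6 = 43
Shortage = Qd - Qs = 56 - 43 = 13

13


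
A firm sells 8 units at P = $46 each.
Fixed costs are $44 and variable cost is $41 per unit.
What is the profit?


Total Revenue = P * Q = 46 * 8 = $368
Total Cost = FC + VC*Q = 44 + 41*8 = $372
Profit = TR - TC = 368 - 372 = $-4

$-4


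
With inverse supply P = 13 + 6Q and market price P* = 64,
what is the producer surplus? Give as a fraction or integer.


Minimum supply price (at Q=0): P_min = 13
Quantity supplied at P* = 64:
Q* = (64 - 13)/6 = 17/2
PS = (1/2) * Q* * (P* - P_min)
PS = (1/2) * 17/2 * (64 - 13)
PS = (1/2) * 17/2 * 51 = 867/4

867/4


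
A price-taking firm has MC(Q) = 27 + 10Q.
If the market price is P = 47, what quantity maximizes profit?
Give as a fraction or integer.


In perfect competition, profit is maximized where P = MC.
47 = 27 + 10Q
20 = 10Q
Q* = 20/10 = 2

2


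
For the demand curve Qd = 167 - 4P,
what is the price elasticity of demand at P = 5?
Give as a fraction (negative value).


dQ/dP = -4
At P = 5: Q = 167 - 4*5 = 147
E = (dQ/dP)(P/Q) = (-4)(5/147) = -20/147

-20/147


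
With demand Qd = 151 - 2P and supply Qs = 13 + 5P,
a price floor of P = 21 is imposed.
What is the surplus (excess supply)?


At P = 21:
Qd = 151 - 2*21 = 109
Qs = 13 + 5*21 = 118
Surplus = Qs - Qd = 118 - 109 = 9

9


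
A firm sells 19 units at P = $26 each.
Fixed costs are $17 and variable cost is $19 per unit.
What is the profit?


Total Revenue = P * Q = 26 * 19 = $494
Total Cost = FC + VC*Q = 17 + 19*19 = $378
Profit = TR - TC = 494 - 378 = $116

$116


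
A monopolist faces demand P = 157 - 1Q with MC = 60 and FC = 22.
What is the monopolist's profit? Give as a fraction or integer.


MR = MC: 157 - 2Q = 60
Q* = 97/2
P* = 157 - 1*97/2 = 217/2
Profit = (P* - MC)*Q* - FC
= (217/2 - 60)*97/2 - 22
= 97/2*97/2 - 22
= 9409/4 - 22 = 9321/4

9321/4


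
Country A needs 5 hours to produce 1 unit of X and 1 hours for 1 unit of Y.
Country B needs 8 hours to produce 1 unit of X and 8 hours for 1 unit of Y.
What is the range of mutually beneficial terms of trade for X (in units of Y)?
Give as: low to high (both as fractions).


Opportunity cost of X for Country A = hours_X / hours_Y = 5/1 = 5 units of Y
Opportunity cost of X for Country B = hours_X / hours_Y = 8/8 = 1 units of Y
Terms of trade must be between the two opportunity costs.
Range: 1 to 5

1 to 5


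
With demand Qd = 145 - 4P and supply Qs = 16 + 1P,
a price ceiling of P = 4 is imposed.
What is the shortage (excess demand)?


At P = 4:
Qd = 145 - 4*4 = 129
Qs = 16 + 1*4 = 20
Shortage = Qd - Qs = 129 - 20 = 109

109


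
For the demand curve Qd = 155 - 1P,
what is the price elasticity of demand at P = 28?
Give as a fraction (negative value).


dQ/dP = -1
At P = 28: Q = 155 - 1*28 = 127
E = (dQ/dP)(P/Q) = (-1)(28/127) = -28/127

-28/127


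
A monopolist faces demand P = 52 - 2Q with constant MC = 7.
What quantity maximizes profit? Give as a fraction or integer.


TR = P*Q = (52 - 2Q)Q = 52Q - 2Q^2
MR = dTR/dQ = 52 - 4Q
Set MR = MC:
52 - 4Q = 7
45 = 4Q
Q* = 45/4 = 45/4

45/4


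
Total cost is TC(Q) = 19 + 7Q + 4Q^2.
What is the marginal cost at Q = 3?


MC = dTC/dQ = 7 + 2*4*Q
At Q = 3:
MC = 7 + 8*3
MC = 7 + 24 = 31

31


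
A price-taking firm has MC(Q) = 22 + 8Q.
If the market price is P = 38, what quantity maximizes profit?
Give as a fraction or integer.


In perfect competition, profit is maximized where P = MC.
38 = 22 + 8Q
16 = 8Q
Q* = 16/8 = 2

2


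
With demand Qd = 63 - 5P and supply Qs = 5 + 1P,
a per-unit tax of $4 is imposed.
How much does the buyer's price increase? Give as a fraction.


With a per-unit tax, the buyer's price increase depends on relative slopes.
Supply slope: d = 1, Demand slope: b = 5
Buyer's price increase = d * tax / (b + d)
= 1 * 4 / (5 + 1)
= 4 / 6 = 2/3

2/3


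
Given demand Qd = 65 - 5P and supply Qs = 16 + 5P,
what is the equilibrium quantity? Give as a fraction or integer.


First find equilibrium price:
65 - 5P = 16 + 5P
P* = 49/10 = 49/10
Then substitute into demand:
Q* = 65 - 5 * 49/10 = 81/2

81/2


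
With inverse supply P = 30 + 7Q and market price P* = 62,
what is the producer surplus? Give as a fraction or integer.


Minimum supply price (at Q=0): P_min = 30
Quantity supplied at P* = 62:
Q* = (62 - 30)/7 = 32/7
PS = (1/2) * Q* * (P* - P_min)
PS = (1/2) * 32/7 * (62 - 30)
PS = (1/2) * 32/7 * 32 = 512/7

512/7


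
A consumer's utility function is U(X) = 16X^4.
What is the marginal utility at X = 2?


MU = dU/dX = 16*4*X^(4-1)
MU = 64*X^3
At X = 2:
MU = 64 * 2^3
MU = 64 * 8 = 512

512


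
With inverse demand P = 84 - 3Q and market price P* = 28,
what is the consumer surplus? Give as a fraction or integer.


Maximum willingness to pay (at Q=0): P_max = 84
Quantity demanded at P* = 28:
Q* = (84 - 28)/3 = 56/3
CS = (1/2) * Q* * (P_max - P*)
CS = (1/2) * 56/3 * (84 - 28)
CS = (1/2) * 56/3 * 56 = 1568/3

1568/3


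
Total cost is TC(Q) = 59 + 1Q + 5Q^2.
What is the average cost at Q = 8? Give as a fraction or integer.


TC(8) = 59 + 1*8 + 5*8^2
TC(8) = 59 + 8 + 320 = 387
AC = TC/Q = 387/8 = 387/8

387/8


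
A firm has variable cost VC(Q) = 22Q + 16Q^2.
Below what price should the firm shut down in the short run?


AVC(Q) = VC(Q)/Q = 22 + 16Q
AVC is increasing in Q, so minimum AVC is at Q -> 0+.
Min AVC = 22
The firm should shut down if P < 22.

22


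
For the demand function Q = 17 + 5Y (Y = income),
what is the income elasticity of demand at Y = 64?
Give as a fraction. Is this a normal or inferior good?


dQ/dY = 5
At Y = 64: Q = 17 + 5*64 = 337
Ey = (dQ/dY)(Y/Q) = 5 * 64 / 337 = 320/337
Since Ey > 0, this is a normal good.

320/337 (normal good)


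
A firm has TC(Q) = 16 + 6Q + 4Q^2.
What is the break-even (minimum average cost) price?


AC(Q) = 16/Q + 6 + 4Q
To minimize: dAC/dQ = -16/Q^2 + 4 = 0
Q^2 = 16/4 = 4
Q* = 2
Min AC = 16/2 + 6 + 4*2
Min AC = 8 + 6 + 8 = 22

22


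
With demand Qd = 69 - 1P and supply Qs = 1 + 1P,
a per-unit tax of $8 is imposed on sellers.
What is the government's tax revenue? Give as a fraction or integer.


With tax on sellers, new supply: Qs' = 1 + 1(P - 8)
= 1P - 7
New equilibrium quantity:
Q_new = 31
Tax revenue = tax * Q_new = 8 * 31 = 248

248


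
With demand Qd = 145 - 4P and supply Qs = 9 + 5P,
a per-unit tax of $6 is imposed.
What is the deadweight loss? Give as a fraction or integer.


Pre-tax equilibrium quantity: Q* = 761/9
Post-tax equilibrium quantity: Q_tax = 641/9
Reduction in quantity: Q* - Q_tax = 40/3
DWL = (1/2) * tax * (Q* - Q_tax)
DWL = (1/2) * 6 * 40/3 = 40

40


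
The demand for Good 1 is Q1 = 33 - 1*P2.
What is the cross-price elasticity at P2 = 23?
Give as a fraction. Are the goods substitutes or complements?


dQ1/dP2 = -1
At P2 = 23: Q1 = 33 - 1*23 = 10
Exy = (dQ1/dP2)(P2/Q1) = -1 * 23 / 10 = -23/10
Since Exy < 0, the goods are complements.

-23/10 (complements)


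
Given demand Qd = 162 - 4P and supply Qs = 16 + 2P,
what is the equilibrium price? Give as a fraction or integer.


At equilibrium, Qd = Qs.
162 - 4P = 16 + 2P
162 - 16 = 4P + 2P
146 = 6P
P* = 146/6 = 73/3

73/3


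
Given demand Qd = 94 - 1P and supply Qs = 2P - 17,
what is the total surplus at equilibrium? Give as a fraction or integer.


Find equilibrium: 94 - 1P = 2P - 17
94 + 17 = 3P
P* = 111/3 = 37
Q* = 2*37 - 17 = 57
Inverse demand: P = 94 - Q/1, so P_max = 94
Inverse supply: P = 17/2 + Q/2, so P_min = 17/2
CS = (1/2) * 57 * (94 - 37) = 3249/2
PS = (1/2) * 57 * (37 - 17/2) = 3249/4
TS = CS + PS = 3249/2 + 3249/4 = 9747/4

9747/4


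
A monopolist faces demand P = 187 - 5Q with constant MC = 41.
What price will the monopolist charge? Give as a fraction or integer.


MR = 187 - 10Q
Set MR = MC: 187 - 10Q = 41
Q* = 73/5
Substitute into demand:
P* = 187 - 5*73/5 = 114

114


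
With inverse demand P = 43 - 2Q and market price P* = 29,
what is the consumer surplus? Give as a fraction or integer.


Maximum willingness to pay (at Q=0): P_max = 43
Quantity demanded at P* = 29:
Q* = (43 - 29)/2 = 7
CS = (1/2) * Q* * (P_max - P*)
CS = (1/2) * 7 * (43 - 29)
CS = (1/2) * 7 * 14 = 49

49


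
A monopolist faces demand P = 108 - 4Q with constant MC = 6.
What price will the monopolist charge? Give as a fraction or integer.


MR = 108 - 8Q
Set MR = MC: 108 - 8Q = 6
Q* = 51/4
Substitute into demand:
P* = 108 - 4*51/4 = 57

57


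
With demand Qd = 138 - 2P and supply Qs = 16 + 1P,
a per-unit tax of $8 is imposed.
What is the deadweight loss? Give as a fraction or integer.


Pre-tax equilibrium quantity: Q* = 170/3
Post-tax equilibrium quantity: Q_tax = 154/3
Reduction in quantity: Q* - Q_tax = 16/3
DWL = (1/2) * tax * (Q* - Q_tax)
DWL = (1/2) * 8 * 16/3 = 64/3

64/3


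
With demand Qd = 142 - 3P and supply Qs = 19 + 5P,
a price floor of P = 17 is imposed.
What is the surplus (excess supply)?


At P = 17:
Qd = 142 - 3*17 = 91
Qs = 19 + 5*17 = 104
Surplus = Qs - Qd = 104 - 91 = 13

13


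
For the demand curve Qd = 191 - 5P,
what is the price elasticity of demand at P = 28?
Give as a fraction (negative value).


dQ/dP = -5
At P = 28: Q = 191 - 5*28 = 51
E = (dQ/dP)(P/Q) = (-5)(28/51) = -140/51

-140/51


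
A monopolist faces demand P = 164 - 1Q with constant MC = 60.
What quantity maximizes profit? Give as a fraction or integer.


TR = P*Q = (164 - 1Q)Q = 164Q - 1Q^2
MR = dTR/dQ = 164 - 2Q
Set MR = MC:
164 - 2Q = 60
104 = 2Q
Q* = 104/2 = 52

52


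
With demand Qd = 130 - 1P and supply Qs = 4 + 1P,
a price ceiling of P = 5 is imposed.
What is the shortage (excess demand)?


At P = 5:
Qd = 130 - 1*5 = 125
Qs = 4 + 1*5 = 9
Shortage = Qd - Qs = 125 - 9 = 116

116


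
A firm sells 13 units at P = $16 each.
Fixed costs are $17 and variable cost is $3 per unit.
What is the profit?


Total Revenue = P * Q = 16 * 13 = $208
Total Cost = FC + VC*Q = 17 + 3*13 = $56
Profit = TR - TC = 208 - 56 = $152

$152


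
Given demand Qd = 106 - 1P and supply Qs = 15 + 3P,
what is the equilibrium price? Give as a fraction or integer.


At equilibrium, Qd = Qs.
106 - 1P = 15 + 3P
106 - 15 = 1P + 3P
91 = 4P
P* = 91/4 = 91/4

91/4


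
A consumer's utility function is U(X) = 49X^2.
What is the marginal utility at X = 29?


MU = dU/dX = 49*2*X^(2-1)
MU = 98*X^1
At X = 29:
MU = 98 * 29^1
MU = 98 * 29 = 2842

2842


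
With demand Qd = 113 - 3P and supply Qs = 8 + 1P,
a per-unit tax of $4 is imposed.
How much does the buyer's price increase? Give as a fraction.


With a per-unit tax, the buyer's price increase depends on relative slopes.
Supply slope: d = 1, Demand slope: b = 3
Buyer's price increase = d * tax / (b + d)
= 1 * 4 / (3 + 1)
= 4 / 4 = 1

1


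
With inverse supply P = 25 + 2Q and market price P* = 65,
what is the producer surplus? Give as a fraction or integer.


Minimum supply price (at Q=0): P_min = 25
Quantity supplied at P* = 65:
Q* = (65 - 25)/2 = 20
PS = (1/2) * Q* * (P* - P_min)
PS = (1/2) * 20 * (65 - 25)
PS = (1/2) * 20 * 40 = 400

400


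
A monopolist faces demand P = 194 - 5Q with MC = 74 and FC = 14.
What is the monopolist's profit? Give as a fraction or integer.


MR = MC: 194 - 10Q = 74
Q* = 12
P* = 194 - 5*12 = 134
Profit = (P* - MC)*Q* - FC
= (134 - 74)*12 - 14
= 60*12 - 14
= 720 - 14 = 706

706


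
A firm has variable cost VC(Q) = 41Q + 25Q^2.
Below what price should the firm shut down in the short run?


AVC(Q) = VC(Q)/Q = 41 + 25Q
AVC is increasing in Q, so minimum AVC is at Q -> 0+.
Min AVC = 41
The firm should shut down if P < 41.

41


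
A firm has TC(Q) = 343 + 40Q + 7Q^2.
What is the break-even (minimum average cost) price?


AC(Q) = 343/Q + 40 + 7Q
To minimize: dAC/dQ = -343/Q^2 + 7 = 0
Q^2 = 343/7 = 49
Q* = 7
Min AC = 343/7 + 40 + 7*7
Min AC = 49 + 40 + 49 = 138

138


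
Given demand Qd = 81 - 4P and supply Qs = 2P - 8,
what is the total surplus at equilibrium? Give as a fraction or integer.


Find equilibrium: 81 - 4P = 2P - 8
81 + 8 = 6P
P* = 89/6 = 89/6
Q* = 2*89/6 - 8 = 65/3
Inverse demand: P = 81/4 - Q/4, so P_max = 81/4
Inverse supply: P = 4 + Q/2, so P_min = 4
CS = (1/2) * 65/3 * (81/4 - 89/6) = 4225/72
PS = (1/2) * 65/3 * (89/6 - 4) = 4225/36
TS = CS + PS = 4225/72 + 4225/36 = 4225/24

4225/24


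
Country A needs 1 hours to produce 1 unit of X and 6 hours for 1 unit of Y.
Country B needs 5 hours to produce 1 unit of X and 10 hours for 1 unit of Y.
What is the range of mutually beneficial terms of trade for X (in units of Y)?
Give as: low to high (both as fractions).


Opportunity cost of X for Country A = hours_X / hours_Y = 1/6 = 1/6 units of Y
Opportunity cost of X for Country B = hours_X / hours_Y = 5/10 = 1/2 units of Y
Terms of trade must be between the two opportunity costs.
Range: 1/6 to 1/2

1/6 to 1/2


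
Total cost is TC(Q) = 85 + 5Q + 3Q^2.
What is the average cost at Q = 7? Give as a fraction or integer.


TC(7) = 85 + 5*7 + 3*7^2
TC(7) = 85 + 35 + 147 = 267
AC = TC/Q = 267/7 = 267/7

267/7


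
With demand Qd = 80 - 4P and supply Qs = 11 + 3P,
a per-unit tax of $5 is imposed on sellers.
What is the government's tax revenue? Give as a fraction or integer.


With tax on sellers, new supply: Qs' = 11 + 3(P - 5)
= 3P - 4
New equilibrium quantity:
Q_new = 32
Tax revenue = tax * Q_new = 5 * 32 = 160

160


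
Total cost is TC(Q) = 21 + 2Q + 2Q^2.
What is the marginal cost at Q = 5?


MC = dTC/dQ = 2 + 2*2*Q
At Q = 5:
MC = 2 + 4*5
MC = 2 + 20 = 22

22


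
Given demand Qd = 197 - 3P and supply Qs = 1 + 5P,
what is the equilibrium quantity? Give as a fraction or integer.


First find equilibrium price:
197 - 3P = 1 + 5P
P* = 196/8 = 49/2
Then substitute into demand:
Q* = 197 - 3 * 49/2 = 247/2

247/2


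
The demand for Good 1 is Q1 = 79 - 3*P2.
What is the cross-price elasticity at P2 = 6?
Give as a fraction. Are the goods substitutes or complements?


dQ1/dP2 = -3
At P2 = 6: Q1 = 79 - 3*6 = 61
Exy = (dQ1/dP2)(P2/Q1) = -3 * 6 / 61 = -18/61
Since Exy < 0, the goods are complements.

-18/61 (complements)


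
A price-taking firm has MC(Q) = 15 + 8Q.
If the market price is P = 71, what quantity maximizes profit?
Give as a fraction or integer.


In perfect competition, profit is maximized where P = MC.
71 = 15 + 8Q
56 = 8Q
Q* = 56/8 = 7

7


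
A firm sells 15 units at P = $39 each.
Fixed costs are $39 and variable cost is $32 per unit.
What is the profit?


Total Revenue = P * Q = 39 * 15 = $585
Total Cost = FC + VC*Q = 39 + 32*15 = $519
Profit = TR - TC = 585 - 519 = $66

$66


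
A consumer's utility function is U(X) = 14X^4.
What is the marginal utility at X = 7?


MU = dU/dX = 14*4*X^(4-1)
MU = 56*X^3
At X = 7:
MU = 56 * 7^3
MU = 56 * 343 = 19208

19208


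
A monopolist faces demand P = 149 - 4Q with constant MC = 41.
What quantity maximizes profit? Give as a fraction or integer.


TR = P*Q = (149 - 4Q)Q = 149Q - 4Q^2
MR = dTR/dQ = 149 - 8Q
Set MR = MC:
149 - 8Q = 41
108 = 8Q
Q* = 108/8 = 27/2

27/2


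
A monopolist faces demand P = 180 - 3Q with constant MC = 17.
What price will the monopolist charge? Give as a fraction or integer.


MR = 180 - 6Q
Set MR = MC: 180 - 6Q = 17
Q* = 163/6
Substitute into demand:
P* = 180 - 3*163/6 = 197/2

197/2


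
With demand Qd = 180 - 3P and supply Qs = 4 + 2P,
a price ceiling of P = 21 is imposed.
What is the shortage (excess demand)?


At P = 21:
Qd = 180 - 3*21 = 117
Qs = 4 + 2*21 = 46
Shortage = Qd - Qs = 117 - 46 = 71

71


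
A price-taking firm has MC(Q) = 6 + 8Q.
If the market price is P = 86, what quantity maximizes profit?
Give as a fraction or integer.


In perfect competition, profit is maximized where P = MC.
86 = 6 + 8Q
80 = 8Q
Q* = 80/8 = 10

10


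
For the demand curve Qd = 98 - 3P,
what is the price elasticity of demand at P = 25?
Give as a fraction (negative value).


dQ/dP = -3
At P = 25: Q = 98 - 3*25 = 23
E = (dQ/dP)(P/Q) = (-3)(25/23) = -75/23

-75/23


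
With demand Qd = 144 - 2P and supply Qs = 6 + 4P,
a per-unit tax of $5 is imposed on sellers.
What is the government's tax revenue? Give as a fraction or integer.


With tax on sellers, new supply: Qs' = 6 + 4(P - 5)
= 4P - 14
New equilibrium quantity:
Q_new = 274/3
Tax revenue = tax * Q_new = 5 * 274/3 = 1370/3

1370/3


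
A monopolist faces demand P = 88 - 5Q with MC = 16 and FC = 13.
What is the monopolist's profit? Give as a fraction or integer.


MR = MC: 88 - 10Q = 16
Q* = 36/5
P* = 88 - 5*36/5 = 52
Profit = (P* - MC)*Q* - FC
= (52 - 16)*36/5 - 13
= 36*36/5 - 13
= 1296/5 - 13 = 1231/5

1231/5


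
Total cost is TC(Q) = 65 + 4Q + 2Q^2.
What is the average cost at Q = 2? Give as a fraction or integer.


TC(2) = 65 + 4*2 + 2*2^2
TC(2) = 65 + 8 + 8 = 81
AC = TC/Q = 81/2 = 81/2

81/2


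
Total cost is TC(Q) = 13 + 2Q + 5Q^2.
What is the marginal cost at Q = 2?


MC = dTC/dQ = 2 + 2*5*Q
At Q = 2:
MC = 2 + 10*2
MC = 2 + 20 = 22

22


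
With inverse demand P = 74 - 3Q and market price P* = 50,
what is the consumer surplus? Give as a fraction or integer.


Maximum willingness to pay (at Q=0): P_max = 74
Quantity demanded at P* = 50:
Q* = (74 - 50)/3 = 8
CS = (1/2) * Q* * (P_max - P*)
CS = (1/2) * 8 * (74 - 50)
CS = (1/2) * 8 * 24 = 96

96


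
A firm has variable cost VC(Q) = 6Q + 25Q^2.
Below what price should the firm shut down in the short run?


AVC(Q) = VC(Q)/Q = 6 + 25Q
AVC is increasing in Q, so minimum AVC is at Q -> 0+.
Min AVC = 6
The firm should shut down if P < 6.

6


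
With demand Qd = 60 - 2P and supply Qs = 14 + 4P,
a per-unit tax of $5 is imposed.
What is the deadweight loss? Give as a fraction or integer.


Pre-tax equilibrium quantity: Q* = 134/3
Post-tax equilibrium quantity: Q_tax = 38
Reduction in quantity: Q* - Q_tax = 20/3
DWL = (1/2) * tax * (Q* - Q_tax)
DWL = (1/2) * 5 * 20/3 = 50/3

50/3


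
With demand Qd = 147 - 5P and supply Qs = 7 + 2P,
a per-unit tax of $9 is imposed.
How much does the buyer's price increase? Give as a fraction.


With a per-unit tax, the buyer's price increase depends on relative slopes.
Supply slope: d = 2, Demand slope: b = 5
Buyer's price increase = d * tax / (b + d)
= 2 * 9 / (5 + 2)
= 18 / 7 = 18/7

18/7


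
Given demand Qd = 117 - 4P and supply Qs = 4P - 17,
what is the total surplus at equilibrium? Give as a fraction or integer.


Find equilibrium: 117 - 4P = 4P - 17
117 + 17 = 8P
P* = 134/8 = 67/4
Q* = 4*67/4 - 17 = 50
Inverse demand: P = 117/4 - Q/4, so P_max = 117/4
Inverse supply: P = 17/4 + Q/4, so P_min = 17/4
CS = (1/2) * 50 * (117/4 - 67/4) = 625/2
PS = (1/2) * 50 * (67/4 - 17/4) = 625/2
TS = CS + PS = 625/2 + 625/2 = 625

625


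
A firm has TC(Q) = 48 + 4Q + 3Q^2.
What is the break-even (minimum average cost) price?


AC(Q) = 48/Q + 4 + 3Q
To minimize: dAC/dQ = -48/Q^2 + 3 = 0
Q^2 = 48/3 = 16
Q* = 4
Min AC = 48/4 + 4 + 3*4
Min AC = 12 + 4 + 12 = 28

28


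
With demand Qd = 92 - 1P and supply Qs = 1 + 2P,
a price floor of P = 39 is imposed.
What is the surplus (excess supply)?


At P = 39:
Qd = 92 - 1*39 = 53
Qs = 1 + 2*39 = 79
Surplus = Qs - Qd = 79 - 53 = 26

26


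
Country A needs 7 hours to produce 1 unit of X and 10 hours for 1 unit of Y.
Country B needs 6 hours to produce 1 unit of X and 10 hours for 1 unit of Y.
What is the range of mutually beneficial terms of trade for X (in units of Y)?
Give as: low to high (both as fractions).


Opportunity cost of X for Country A = hours_X / hours_Y = 7/10 = 7/10 units of Y
Opportunity cost of X for Country B = hours_X / hours_Y = 6/10 = 3/5 units of Y
Terms of trade must be between the two opportunity costs.
Range: 3/5 to 7/10

3/5 to 7/10


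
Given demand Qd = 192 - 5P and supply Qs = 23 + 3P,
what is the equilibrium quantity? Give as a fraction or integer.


First find equilibrium price:
192 - 5P = 23 + 3P
P* = 169/8 = 169/8
Then substitute into demand:
Q* = 192 - 5 * 169/8 = 691/8

691/8


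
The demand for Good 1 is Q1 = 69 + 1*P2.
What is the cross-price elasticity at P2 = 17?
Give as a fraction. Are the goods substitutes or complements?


dQ1/dP2 = 1
At P2 = 17: Q1 = 69 + 1*17 = 86
Exy = (dQ1/dP2)(P2/Q1) = 1 * 17 / 86 = 17/86
Since Exy > 0, the goods are substitutes.

17/86 (substitutes)


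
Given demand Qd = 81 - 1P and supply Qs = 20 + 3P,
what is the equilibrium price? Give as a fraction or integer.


At equilibrium, Qd = Qs.
81 - 1P = 20 + 3P
81 - 20 = 1P + 3P
61 = 4P
P* = 61/4 = 61/4

61/4


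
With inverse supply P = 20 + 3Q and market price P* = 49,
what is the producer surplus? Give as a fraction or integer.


Minimum supply price (at Q=0): P_min = 20
Quantity supplied at P* = 49:
Q* = (49 - 20)/3 = 29/3
PS = (1/2) * Q* * (P* - P_min)
PS = (1/2) * 29/3 * (49 - 20)
PS = (1/2) * 29/3 * 29 = 841/6

841/6


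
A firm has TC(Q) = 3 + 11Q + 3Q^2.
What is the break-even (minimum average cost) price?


AC(Q) = 3/Q + 11 + 3Q
To minimize: dAC/dQ = -3/Q^2 + 3 = 0
Q^2 = 3/3 = 1
Q* = 1
Min AC = 3/1 + 11 + 3*1
Min AC = 3 + 11 + 3 = 17

17


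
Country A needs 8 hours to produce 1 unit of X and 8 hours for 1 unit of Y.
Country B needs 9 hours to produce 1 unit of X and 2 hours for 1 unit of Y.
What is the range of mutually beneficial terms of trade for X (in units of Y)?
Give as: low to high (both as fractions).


Opportunity cost of X for Country A = hours_X / hours_Y = 8/8 = 1 units of Y
Opportunity cost of X for Country B = hours_X / hours_Y = 9/2 = 9/2 units of Y
Terms of trade must be between the two opportunity costs.
Range: 1 to 9/2

1 to 9/2


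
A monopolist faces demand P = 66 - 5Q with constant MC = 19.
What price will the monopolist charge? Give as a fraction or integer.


MR = 66 - 10Q
Set MR = MC: 66 - 10Q = 19
Q* = 47/10
Substitute into demand:
P* = 66 - 5*47/10 = 85/2

85/2


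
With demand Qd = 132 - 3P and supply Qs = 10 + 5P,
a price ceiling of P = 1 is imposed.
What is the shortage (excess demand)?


At P = 1:
Qd = 132 - 3*1 = 129
Qs = 10 + 5*1 = 15
Shortage = Qd - Qs = 129 - 15 = 114

114


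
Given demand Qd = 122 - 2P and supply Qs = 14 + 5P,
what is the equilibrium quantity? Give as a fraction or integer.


First find equilibrium price:
122 - 2P = 14 + 5P
P* = 108/7 = 108/7
Then substitute into demand:
Q* = 122 - 2 * 108/7 = 638/7

638/7


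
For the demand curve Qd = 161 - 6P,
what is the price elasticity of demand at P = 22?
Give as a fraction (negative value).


dQ/dP = -6
At P = 22: Q = 161 - 6*22 = 29
E = (dQ/dP)(P/Q) = (-6)(22/29) = -132/29

-132/29


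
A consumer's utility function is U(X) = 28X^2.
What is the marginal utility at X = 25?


MU = dU/dX = 28*2*X^(2-1)
MU = 56*X^1
At X = 25:
MU = 56 * 25^1
MU = 56 * 25 = 1400

1400


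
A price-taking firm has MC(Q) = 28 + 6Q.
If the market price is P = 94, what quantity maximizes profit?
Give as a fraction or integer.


In perfect competition, profit is maximized where P = MC.
94 = 28 + 6Q
66 = 6Q
Q* = 66/6 = 11

11


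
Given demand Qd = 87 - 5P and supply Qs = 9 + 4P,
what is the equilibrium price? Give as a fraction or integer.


At equilibrium, Qd = Qs.
87 - 5P = 9 + 4P
87 - 9 = 5P + 4P
78 = 9P
P* = 78/9 = 26/3

26/3


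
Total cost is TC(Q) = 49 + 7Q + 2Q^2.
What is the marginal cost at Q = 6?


MC = dTC/dQ = 7 + 2*2*Q
At Q = 6:
MC = 7 + 4*6
MC = 7 + 24 = 31

31


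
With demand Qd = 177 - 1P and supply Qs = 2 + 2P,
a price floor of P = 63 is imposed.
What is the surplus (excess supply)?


At P = 63:
Qd = 177 - 1*63 = 114
Qs = 2 + 2*63 = 128
Surplus = Qs - Qd = 128 - 114 = 14

14


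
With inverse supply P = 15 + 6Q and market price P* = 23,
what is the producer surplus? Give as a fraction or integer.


Minimum supply price (at Q=0): P_min = 15
Quantity supplied at P* = 23:
Q* = (23 - 15)/6 = 4/3
PS = (1/2) * Q* * (P* - P_min)
PS = (1/2) * 4/3 * (23 - 15)
PS = (1/2) * 4/3 * 8 = 16/3

16/3


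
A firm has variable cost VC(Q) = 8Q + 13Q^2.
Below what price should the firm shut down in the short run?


AVC(Q) = VC(Q)/Q = 8 + 13Q
AVC is increasing in Q, so minimum AVC is at Q -> 0+.
Min AVC = 8
The firm should shut down if P < 8.

8


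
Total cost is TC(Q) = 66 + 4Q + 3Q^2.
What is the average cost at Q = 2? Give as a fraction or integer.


TC(2) = 66 + 4*2 + 3*2^2
TC(2) = 66 + 8 + 12 = 86
AC = TC/Q = 86/2 = 43

43


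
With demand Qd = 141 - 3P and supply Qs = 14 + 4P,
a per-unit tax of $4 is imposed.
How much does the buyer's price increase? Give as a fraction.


With a per-unit tax, the buyer's price increase depends on relative slopes.
Supply slope: d = 4, Demand slope: b = 3
Buyer's price increase = d * tax / (b + d)
= 4 * 4 / (3 + 4)
= 16 / 7 = 16/7

16/7


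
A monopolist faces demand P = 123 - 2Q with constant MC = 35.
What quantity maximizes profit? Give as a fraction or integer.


TR = P*Q = (123 - 2Q)Q = 123Q - 2Q^2
MR = dTR/dQ = 123 - 4Q
Set MR = MC:
123 - 4Q = 35
88 = 4Q
Q* = 88/4 = 22

22


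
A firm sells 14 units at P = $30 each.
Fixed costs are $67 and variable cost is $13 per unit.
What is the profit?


Total Revenue = P * Q = 30 * 14 = $420
Total Cost = FC + VC*Q = 67 + 13*14 = $249
Profit = TR - TC = 420 - 249 = $171

$171


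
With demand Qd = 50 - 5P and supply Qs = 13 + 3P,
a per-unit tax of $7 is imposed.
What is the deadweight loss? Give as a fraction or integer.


Pre-tax equilibrium quantity: Q* = 215/8
Post-tax equilibrium quantity: Q_tax = 55/4
Reduction in quantity: Q* - Q_tax = 105/8
DWL = (1/2) * tax * (Q* - Q_tax)
DWL = (1/2) * 7 * 105/8 = 735/16

735/16


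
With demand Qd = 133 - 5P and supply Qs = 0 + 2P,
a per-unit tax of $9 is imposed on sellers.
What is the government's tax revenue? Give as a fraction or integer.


With tax on sellers, new supply: Qs' = 0 + 2(P - 9)
= 2P - 18
New equilibrium quantity:
Q_new = 176/7
Tax revenue = tax * Q_new = 9 * 176/7 = 1584/7

1584/7


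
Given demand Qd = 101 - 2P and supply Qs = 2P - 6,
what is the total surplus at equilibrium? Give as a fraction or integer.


Find equilibrium: 101 - 2P = 2P - 6
101 + 6 = 4P
P* = 107/4 = 107/4
Q* = 2*107/4 - 6 = 95/2
Inverse demand: P = 101/2 - Q/2, so P_max = 101/2
Inverse supply: P = 3 + Q/2, so P_min = 3
CS = (1/2) * 95/2 * (101/2 - 107/4) = 9025/16
PS = (1/2) * 95/2 * (107/4 - 3) = 9025/16
TS = CS + PS = 9025/16 + 9025/16 = 9025/8

9025/8


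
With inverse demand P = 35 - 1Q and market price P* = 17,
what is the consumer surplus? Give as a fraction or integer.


Maximum willingness to pay (at Q=0): P_max = 35
Quantity demanded at P* = 17:
Q* = (35 - 17)/1 = 18
CS = (1/2) * Q* * (P_max - P*)
CS = (1/2) * 18 * (35 - 17)
CS = (1/2) * 18 * 18 = 162

162


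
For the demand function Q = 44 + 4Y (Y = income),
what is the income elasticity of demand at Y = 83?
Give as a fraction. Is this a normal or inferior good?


dQ/dY = 4
At Y = 83: Q = 44 + 4*83 = 376
Ey = (dQ/dY)(Y/Q) = 4 * 83 / 376 = 83/94
Since Ey > 0, this is a normal good.

83/94 (normal good)


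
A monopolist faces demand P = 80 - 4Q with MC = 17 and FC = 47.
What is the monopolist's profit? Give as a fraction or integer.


MR = MC: 80 - 8Q = 17
Q* = 63/8
P* = 80 - 4*63/8 = 97/2
Profit = (P* - MC)*Q* - FC
= (97/2 - 17)*63/8 - 47
= 63/2*63/8 - 47
= 3969/16 - 47 = 3217/16

3217/16


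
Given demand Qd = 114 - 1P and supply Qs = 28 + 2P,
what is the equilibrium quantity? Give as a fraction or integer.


First find equilibrium price:
114 - 1P = 28 + 2P
P* = 86/3 = 86/3
Then substitute into demand:
Q* = 114 - 1 * 86/3 = 256/3

256/3


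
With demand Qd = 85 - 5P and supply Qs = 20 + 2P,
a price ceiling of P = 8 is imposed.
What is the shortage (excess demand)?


At P = 8:
Qd = 85 - 5*8 = 45
Qs = 20 + 2*8 = 36
Shortage = Qd - Qs = 45 - 36 = 9

9


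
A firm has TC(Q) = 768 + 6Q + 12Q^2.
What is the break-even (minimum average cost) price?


AC(Q) = 768/Q + 6 + 12Q
To minimize: dAC/dQ = -768/Q^2 + 12 = 0
Q^2 = 768/12 = 64
Q* = 8
Min AC = 768/8 + 6 + 12*8
Min AC = 96 + 6 + 96 = 198

198


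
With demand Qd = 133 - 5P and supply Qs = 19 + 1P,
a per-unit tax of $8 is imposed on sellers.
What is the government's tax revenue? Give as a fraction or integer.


With tax on sellers, new supply: Qs' = 19 + 1(P - 8)
= 11 + 1P
New equilibrium quantity:
Q_new = 94/3
Tax revenue = tax * Q_new = 8 * 94/3 = 752/3

752/3


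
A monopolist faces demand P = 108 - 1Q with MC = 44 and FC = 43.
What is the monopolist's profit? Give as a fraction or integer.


MR = MC: 108 - 2Q = 44
Q* = 32
P* = 108 - 1*32 = 76
Profit = (P* - MC)*Q* - FC
= (76 - 44)*32 - 43
= 32*32 - 43
= 1024 - 43 = 981

981


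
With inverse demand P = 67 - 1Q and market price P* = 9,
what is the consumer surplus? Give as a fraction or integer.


Maximum willingness to pay (at Q=0): P_max = 67
Quantity demanded at P* = 9:
Q* = (67 - 9)/1 = 58
CS = (1/2) * Q* * (P_max - P*)
CS = (1/2) * 58 * (67 - 9)
CS = (1/2) * 58 * 58 = 1682

1682


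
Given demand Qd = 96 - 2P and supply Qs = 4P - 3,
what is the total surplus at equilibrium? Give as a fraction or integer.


Find equilibrium: 96 - 2P = 4P - 3
96 + 3 = 6P
P* = 99/6 = 33/2
Q* = 4*33/2 - 3 = 63
Inverse demand: P = 48 - Q/2, so P_max = 48
Inverse supply: P = 3/4 + Q/4, so P_min = 3/4
CS = (1/2) * 63 * (48 - 33/2) = 3969/4
PS = (1/2) * 63 * (33/2 - 3/4) = 3969/8
TS = CS + PS = 3969/4 + 3969/8 = 11907/8

11907/8


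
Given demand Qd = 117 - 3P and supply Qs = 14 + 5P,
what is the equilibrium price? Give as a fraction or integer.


At equilibrium, Qd = Qs.
117 - 3P = 14 + 5P
117 - 14 = 3P + 5P
103 = 8P
P* = 103/8 = 103/8

103/8


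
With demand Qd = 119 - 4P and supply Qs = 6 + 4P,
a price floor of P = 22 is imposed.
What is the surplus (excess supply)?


At P = 22:
Qd = 119 - 4*22 = 31
Qs = 6 + 4*22 = 94
Surplus = Qs - Qd = 94 - 31 = 63

63


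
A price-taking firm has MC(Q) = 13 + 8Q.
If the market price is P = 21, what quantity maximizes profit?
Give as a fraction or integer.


In perfect competition, profit is maximized where P = MC.
21 = 13 + 8Q
8 = 8Q
Q* = 8/8 = 1

1


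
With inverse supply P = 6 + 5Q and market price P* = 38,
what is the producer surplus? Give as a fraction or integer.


Minimum supply price (at Q=0): P_min = 6
Quantity supplied at P* = 38:
Q* = (38 - 6)/5 = 32/5
PS = (1/2) * Q* * (P* - P_min)
PS = (1/2) * 32/5 * (38 - 6)
PS = (1/2) * 32/5 * 32 = 512/5

512/5


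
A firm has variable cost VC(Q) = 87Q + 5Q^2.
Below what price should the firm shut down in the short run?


AVC(Q) = VC(Q)/Q = 87 + 5Q
AVC is increasing in Q, so minimum AVC is at Q -> 0+.
Min AVC = 87
The firm should shut down if P < 87.

87


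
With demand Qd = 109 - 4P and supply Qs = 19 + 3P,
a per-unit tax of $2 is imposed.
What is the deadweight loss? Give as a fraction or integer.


Pre-tax equilibrium quantity: Q* = 403/7
Post-tax equilibrium quantity: Q_tax = 379/7
Reduction in quantity: Q* - Q_tax = 24/7
DWL = (1/2) * tax * (Q* - Q_tax)
DWL = (1/2) * 2 * 24/7 = 24/7

24/7


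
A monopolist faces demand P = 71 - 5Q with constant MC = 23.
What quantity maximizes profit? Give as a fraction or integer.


TR = P*Q = (71 - 5Q)Q = 71Q - 5Q^2
MR = dTR/dQ = 71 - 10Q
Set MR = MC:
71 - 10Q = 23
48 = 10Q
Q* = 48/10 = 24/5

24/5


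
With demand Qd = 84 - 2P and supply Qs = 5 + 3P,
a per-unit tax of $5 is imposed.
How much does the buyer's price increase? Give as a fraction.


With a per-unit tax, the buyer's price increase depends on relative slopes.
Supply slope: d = 3, Demand slope: b = 2
Buyer's price increase = d * tax / (b + d)
= 3 * 5 / (2 + 3)
= 15 / 5 = 3

3


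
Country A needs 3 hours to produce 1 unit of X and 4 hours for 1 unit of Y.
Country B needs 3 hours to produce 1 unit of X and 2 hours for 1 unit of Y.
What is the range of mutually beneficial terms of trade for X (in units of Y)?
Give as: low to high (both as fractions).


Opportunity cost of X for Country A = hours_X / hours_Y = 3/4 = 3/4 units of Y
Opportunity cost of X for Country B = hours_X / hours_Y = 3/2 = 3/2 units of Y
Terms of trade must be between the two opportunity costs.
Range: 3/4 to 3/2

3/4 to 3/2


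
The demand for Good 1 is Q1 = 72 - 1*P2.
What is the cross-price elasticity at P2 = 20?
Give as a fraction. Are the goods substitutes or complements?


dQ1/dP2 = -1
At P2 = 20: Q1 = 72 - 1*20 = 52
Exy = (dQ1/dP2)(P2/Q1) = -1 * 20 / 52 = -5/13
Since Exy < 0, the goods are complements.

-5/13 (complements)


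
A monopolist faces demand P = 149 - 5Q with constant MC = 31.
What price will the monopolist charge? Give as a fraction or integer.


MR = 149 - 10Q
Set MR = MC: 149 - 10Q = 31
Q* = 59/5
Substitute into demand:
P* = 149 - 5*59/5 = 90

90


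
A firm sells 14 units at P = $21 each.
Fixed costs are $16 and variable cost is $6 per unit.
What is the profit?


Total Revenue = P * Q = 21 * 14 = $294
Total Cost = FC + VC*Q = 16 + 6*14 = $100
Profit = TR - TC = 294 - 100 = $194

$194


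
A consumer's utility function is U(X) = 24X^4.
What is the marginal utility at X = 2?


MU = dU/dX = 24*4*X^(4-1)
MU = 96*X^3
At X = 2:
MU = 96 * 2^3
MU = 96 * 8 = 768

768


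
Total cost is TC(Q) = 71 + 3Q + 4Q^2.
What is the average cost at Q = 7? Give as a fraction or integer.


TC(7) = 71 + 3*7 + 4*7^2
TC(7) = 71 + 21 + 196 = 288
AC = TC/Q = 288/7 = 288/7

288/7


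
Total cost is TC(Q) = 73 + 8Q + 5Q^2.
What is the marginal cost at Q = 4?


MC = dTC/dQ = 8 + 2*5*Q
At Q = 4:
MC = 8 + 10*4
MC = 8 + 40 = 48

48


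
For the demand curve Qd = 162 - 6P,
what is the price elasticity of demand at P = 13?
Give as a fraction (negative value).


dQ/dP = -6
At P = 13: Q = 162 - 6*13 = 84
E = (dQ/dP)(P/Q) = (-6)(13/84) = -13/14

-13/14


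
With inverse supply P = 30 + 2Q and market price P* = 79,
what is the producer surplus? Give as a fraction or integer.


Minimum supply price (at Q=0): P_min = 30
Quantity supplied at P* = 79:
Q* = (79 - 30)/2 = 49/2
PS = (1/2) * Q* * (P* - P_min)
PS = (1/2) * 49/2 * (79 - 30)
PS = (1/2) * 49/2 * 49 = 2401/4

2401/4


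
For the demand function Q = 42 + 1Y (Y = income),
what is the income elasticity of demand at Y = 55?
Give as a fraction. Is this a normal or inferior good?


dQ/dY = 1
At Y = 55: Q = 42 + 1*55 = 97
Ey = (dQ/dY)(Y/Q) = 1 * 55 / 97 = 55/97
Since Ey > 0, this is a normal good.

55/97 (normal good)


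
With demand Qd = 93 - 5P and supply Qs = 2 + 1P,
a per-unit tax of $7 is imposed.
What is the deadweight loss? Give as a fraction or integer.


Pre-tax equilibrium quantity: Q* = 103/6
Post-tax equilibrium quantity: Q_tax = 34/3
Reduction in quantity: Q* - Q_tax = 35/6
DWL = (1/2) * tax * (Q* - Q_tax)
DWL = (1/2) * 7 * 35/6 = 245/12

245/12


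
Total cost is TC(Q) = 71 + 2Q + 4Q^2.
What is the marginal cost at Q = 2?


MC = dTC/dQ = 2 + 2*4*Q
At Q = 2:
MC = 2 + 8*2
MC = 2 + 16 = 18

18


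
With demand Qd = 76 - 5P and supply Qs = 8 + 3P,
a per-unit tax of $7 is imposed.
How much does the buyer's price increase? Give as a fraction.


With a per-unit tax, the buyer's price increase depends on relative slopes.
Supply slope: d = 3, Demand slope: b = 5
Buyer's price increase = d * tax / (b + d)
= 3 * 7 / (5 + 3)
= 21 / 8 = 21/8

21/8


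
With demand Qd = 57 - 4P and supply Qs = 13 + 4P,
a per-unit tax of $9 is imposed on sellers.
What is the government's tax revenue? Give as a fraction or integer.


With tax on sellers, new supply: Qs' = 13 + 4(P - 9)
= 4P - 23
New equilibrium quantity:
Q_new = 17
Tax revenue = tax * Q_new = 9 * 17 = 153

153


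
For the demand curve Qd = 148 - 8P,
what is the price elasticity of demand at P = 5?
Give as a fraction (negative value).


dQ/dP = -8
At P = 5: Q = 148 - 8*5 = 108
E = (dQ/dP)(P/Q) = (-8)(5/108) = -10/27

-10/27


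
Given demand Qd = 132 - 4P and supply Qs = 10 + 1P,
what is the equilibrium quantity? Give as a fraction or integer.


First find equilibrium price:
132 - 4P = 10 + 1P
P* = 122/5 = 122/5
Then substitute into demand:
Q* = 132 - 4 * 122/5 = 172/5

172/5


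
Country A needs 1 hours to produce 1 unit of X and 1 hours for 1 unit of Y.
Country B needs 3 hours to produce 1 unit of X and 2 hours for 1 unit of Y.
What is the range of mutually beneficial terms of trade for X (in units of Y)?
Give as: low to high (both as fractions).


Opportunity cost of X for Country A = hours_X / hours_Y = 1/1 = 1 units of Y
Opportunity cost of X for Country B = hours_X / hours_Y = 3/2 = 3/2 units of Y
Terms of trade must be between the two opportunity costs.
Range: 1 to 3/2

1 to 3/2


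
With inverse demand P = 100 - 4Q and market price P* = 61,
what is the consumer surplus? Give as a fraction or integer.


Maximum willingness to pay (at Q=0): P_max = 100
Quantity demanded at P* = 61:
Q* = (100 - 61)/4 = 39/4
CS = (1/2) * Q* * (P_max - P*)
CS = (1/2) * 39/4 * (100 - 61)
CS = (1/2) * 39/4 * 39 = 1521/8

1521/8


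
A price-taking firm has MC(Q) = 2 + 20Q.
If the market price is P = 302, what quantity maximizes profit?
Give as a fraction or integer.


In perfect competition, profit is maximized where P = MC.
302 = 2 + 20Q
300 = 20Q
Q* = 300/20 = 15

15


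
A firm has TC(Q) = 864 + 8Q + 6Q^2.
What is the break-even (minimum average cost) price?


AC(Q) = 864/Q + 8 + 6Q
To minimize: dAC/dQ = -864/Q^2 + 6 = 0
Q^2 = 864/6 = 144
Q* = 12
Min AC = 864/12 + 8 + 6*12
Min AC = 72 + 8 + 72 = 152

152


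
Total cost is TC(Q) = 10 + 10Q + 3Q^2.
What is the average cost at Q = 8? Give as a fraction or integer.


TC(8) = 10 + 10*8 + 3*8^2
TC(8) = 10 + 80 + 192 = 282
AC = TC/Q = 282/8 = 141/4

141/4


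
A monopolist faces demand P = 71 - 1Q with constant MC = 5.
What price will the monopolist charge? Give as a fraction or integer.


MR = 71 - 2Q
Set MR = MC: 71 - 2Q = 5
Q* = 33
Substitute into demand:
P* = 71 - 1*33 = 38

38


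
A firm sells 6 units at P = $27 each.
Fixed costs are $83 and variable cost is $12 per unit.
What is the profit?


Total Revenue = P * Q = 27 * 6 = $162
Total Cost = FC + VC*Q = 83 + 12*6 = $155
Profit = TR - TC = 162 - 155 = $7

$7


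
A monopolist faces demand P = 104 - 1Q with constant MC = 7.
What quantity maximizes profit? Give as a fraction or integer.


TR = P*Q = (104 - 1Q)Q = 104Q - 1Q^2
MR = dTR/dQ = 104 - 2Q
Set MR = MC:
104 - 2Q = 7
97 = 2Q
Q* = 97/2 = 97/2

97/2


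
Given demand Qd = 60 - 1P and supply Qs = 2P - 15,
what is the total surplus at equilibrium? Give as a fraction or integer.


Find equilibrium: 60 - 1P = 2P - 15
60 + 15 = 3P
P* = 75/3 = 25
Q* = 2*25 - 15 = 35
Inverse demand: P = 60 - Q/1, so P_max = 60
Inverse supply: P = 15/2 + Q/2, so P_min = 15/2
CS = (1/2) * 35 * (60 - 25) = 1225/2
PS = (1/2) * 35 * (25 - 15/2) = 1225/4
TS = CS + PS = 1225/2 + 1225/4 = 3675/4

3675/4


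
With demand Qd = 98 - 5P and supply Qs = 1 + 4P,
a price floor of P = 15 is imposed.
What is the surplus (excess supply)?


At P = 15:
Qd = 98 - 5*15 = 23
Qs = 1 + 4*15 = 61
Surplus = Qs - Qd = 61 - 23 = 38

38


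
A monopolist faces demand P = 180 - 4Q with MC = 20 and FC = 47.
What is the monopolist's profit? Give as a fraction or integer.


MR = MC: 180 - 8Q = 20
Q* = 20
P* = 180 - 4*20 = 100
Profit = (P* - MC)*Q* - FC
= (100 - 20)*20 - 47
= 80*20 - 47
= 1600 - 47 = 1553

1553


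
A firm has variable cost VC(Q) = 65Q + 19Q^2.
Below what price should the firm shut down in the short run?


AVC(Q) = VC(Q)/Q = 65 + 19Q
AVC is increasing in Q, so minimum AVC is at Q -> 0+.
Min AVC = 65
The firm should shut down if P < 65.

65
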